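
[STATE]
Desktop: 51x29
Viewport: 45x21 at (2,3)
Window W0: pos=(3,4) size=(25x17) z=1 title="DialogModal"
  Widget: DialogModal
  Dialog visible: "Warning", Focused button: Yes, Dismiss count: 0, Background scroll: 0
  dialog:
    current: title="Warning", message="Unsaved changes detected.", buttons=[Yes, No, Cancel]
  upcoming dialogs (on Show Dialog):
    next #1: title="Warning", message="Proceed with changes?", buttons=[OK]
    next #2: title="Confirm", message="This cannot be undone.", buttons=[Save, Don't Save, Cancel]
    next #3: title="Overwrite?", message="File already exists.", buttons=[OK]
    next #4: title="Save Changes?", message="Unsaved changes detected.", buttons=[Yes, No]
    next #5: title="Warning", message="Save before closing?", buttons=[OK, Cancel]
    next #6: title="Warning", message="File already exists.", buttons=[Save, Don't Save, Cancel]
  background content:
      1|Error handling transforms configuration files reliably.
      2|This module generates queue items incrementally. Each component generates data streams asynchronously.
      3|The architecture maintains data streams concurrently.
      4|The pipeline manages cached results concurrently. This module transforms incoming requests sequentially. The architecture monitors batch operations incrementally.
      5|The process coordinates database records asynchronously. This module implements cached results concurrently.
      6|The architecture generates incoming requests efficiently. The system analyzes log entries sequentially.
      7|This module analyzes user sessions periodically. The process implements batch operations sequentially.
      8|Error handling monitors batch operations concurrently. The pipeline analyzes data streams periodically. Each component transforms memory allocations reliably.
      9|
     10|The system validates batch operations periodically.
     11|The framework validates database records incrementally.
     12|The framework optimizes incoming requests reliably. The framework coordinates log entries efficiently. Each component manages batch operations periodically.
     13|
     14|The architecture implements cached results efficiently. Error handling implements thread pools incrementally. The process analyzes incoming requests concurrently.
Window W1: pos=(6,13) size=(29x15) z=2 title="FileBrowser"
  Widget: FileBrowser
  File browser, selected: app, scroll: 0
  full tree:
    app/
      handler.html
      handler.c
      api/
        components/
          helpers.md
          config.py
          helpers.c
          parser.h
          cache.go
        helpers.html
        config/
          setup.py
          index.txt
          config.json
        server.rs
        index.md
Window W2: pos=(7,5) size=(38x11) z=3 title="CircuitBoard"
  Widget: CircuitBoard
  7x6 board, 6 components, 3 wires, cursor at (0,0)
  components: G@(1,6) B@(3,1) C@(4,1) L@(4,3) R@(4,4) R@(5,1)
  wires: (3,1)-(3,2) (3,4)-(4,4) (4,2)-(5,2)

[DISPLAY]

                                             
 ┏━━━━━━━━━━━━━━━━━━━━━━━┓                   
 ┃ Di┏━━━━━━━━━━━━━━━━━━━━━━━━━━━━━━━━━━━━┓  
 ┠───┃ CircuitBoard                       ┃  
 ┃Err┠────────────────────────────────────┨  
 ┃Thi┃   0 1 2 3 4 5 6                    ┃  
 ┃The┃0  [.]                              ┃  
 ┃The┃                                    ┃  
 ┃Th┌┃1                           G       ┃  
 ┃Th│┃                                    ┃  
 ┃Th┏┃2                                   ┃  
 ┃Er┃┃                                    ┃  
 ┃  ┠┗━━━━━━━━━━━━━━━━━━━━━━━━━━━━━━━━━━━━┛  
 ┃Th┃> [-] app/                 ┃            
 ┃Th┃    handler.html           ┃            
 ┃Th┃    handler.c              ┃            
 ┃  ┃    [+] api/               ┃            
 ┗━━┃                           ┃            
    ┃                           ┃            
    ┃                           ┃            
    ┃                           ┃            


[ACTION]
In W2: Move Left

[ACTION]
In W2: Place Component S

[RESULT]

                                             
 ┏━━━━━━━━━━━━━━━━━━━━━━━┓                   
 ┃ Di┏━━━━━━━━━━━━━━━━━━━━━━━━━━━━━━━━━━━━┓  
 ┠───┃ CircuitBoard                       ┃  
 ┃Err┠────────────────────────────────────┨  
 ┃Thi┃   0 1 2 3 4 5 6                    ┃  
 ┃The┃0  [S]                              ┃  
 ┃The┃                                    ┃  
 ┃Th┌┃1                           G       ┃  
 ┃Th│┃                                    ┃  
 ┃Th┏┃2                                   ┃  
 ┃Er┃┃                                    ┃  
 ┃  ┠┗━━━━━━━━━━━━━━━━━━━━━━━━━━━━━━━━━━━━┛  
 ┃Th┃> [-] app/                 ┃            
 ┃Th┃    handler.html           ┃            
 ┃Th┃    handler.c              ┃            
 ┃  ┃    [+] api/               ┃            
 ┗━━┃                           ┃            
    ┃                           ┃            
    ┃                           ┃            
    ┃                           ┃            


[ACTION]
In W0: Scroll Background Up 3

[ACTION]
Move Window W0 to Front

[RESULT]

                                             
 ┏━━━━━━━━━━━━━━━━━━━━━━━┓                   
 ┃ DialogModal           ┃━━━━━━━━━━━━━━━━┓  
 ┠───────────────────────┨                ┃  
 ┃Error handling transfor┃────────────────┨  
 ┃This module generates q┃                ┃  
 ┃The architecture mainta┃                ┃  
 ┃The pipeline manages ca┃                ┃  
 ┃Th┌─────────────────┐es┃        G       ┃  
 ┃Th│     Warning     │ra┃                ┃  
 ┃Th│Unsaved changes d│us┃                ┃  
 ┃Er│[Yes]  No   Cance│rs┃                ┃  
 ┃  └─────────────────┘  ┃━━━━━━━━━━━━━━━━┛  
 ┃The system validates ba┃      ┃            
 ┃The framework validates┃      ┃            
 ┃The framework optimizes┃      ┃            
 ┃                       ┃      ┃            
 ┗━━━━━━━━━━━━━━━━━━━━━━━┛      ┃            
    ┃                           ┃            
    ┃                           ┃            
    ┃                           ┃            


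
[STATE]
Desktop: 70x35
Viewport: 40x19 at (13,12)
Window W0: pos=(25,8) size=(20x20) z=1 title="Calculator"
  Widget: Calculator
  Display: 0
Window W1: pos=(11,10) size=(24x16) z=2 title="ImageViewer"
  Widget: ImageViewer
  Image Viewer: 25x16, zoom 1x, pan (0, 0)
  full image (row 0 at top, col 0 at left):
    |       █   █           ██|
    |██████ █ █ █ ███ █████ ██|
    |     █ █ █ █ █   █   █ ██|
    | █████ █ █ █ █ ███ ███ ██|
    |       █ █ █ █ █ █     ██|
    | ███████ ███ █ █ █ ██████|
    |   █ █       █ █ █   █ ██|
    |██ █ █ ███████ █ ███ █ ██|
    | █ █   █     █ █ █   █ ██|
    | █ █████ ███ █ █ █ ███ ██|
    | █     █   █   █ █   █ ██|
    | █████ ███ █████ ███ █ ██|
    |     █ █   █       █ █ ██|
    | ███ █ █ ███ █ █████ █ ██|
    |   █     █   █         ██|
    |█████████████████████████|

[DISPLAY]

─────────────────────┨───┬───┐ ┃        
      █   █          ┃ 9 │ ÷ │ ┃        
█████ █ █ █ ███ █████┃───┼───┤ ┃        
    █ █ █ █ █   █   █┃ 6 │ × │ ┃        
█████ █ █ █ █ ███ ███┃───┼───┤ ┃        
      █ █ █ █ █ █    ┃ 3 │ - │ ┃        
███████ ███ █ █ █ ███┃───┼───┤ ┃        
  █ █       █ █ █   █┃ = │ + │ ┃        
█ █ █ ███████ █ ███ █┃───┼───┤ ┃        
█ █   █     █ █ █   █┃ MR│ M+│ ┃        
█ █████ ███ █ █ █ ███┃───┴───┘ ┃        
█     █   █   █ █   █┃         ┃        
█████ ███ █████ ███ █┃         ┃        
━━━━━━━━━━━━━━━━━━━━━┛         ┃        
            ┃                  ┃        
            ┗━━━━━━━━━━━━━━━━━━┛        
                                        
                                        
                                        


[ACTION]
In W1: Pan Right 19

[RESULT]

─────────────────────┨───┬───┐ ┃        
   ██                ┃ 9 │ ÷ │ ┃        
██ ██                ┃───┼───┤ ┃        
 █ ██                ┃ 6 │ × │ ┃        
██ ██                ┃───┼───┤ ┃        
   ██                ┃ 3 │ - │ ┃        
█████                ┃───┼───┤ ┃        
 █ ██                ┃ = │ + │ ┃        
 █ ██                ┃───┼───┤ ┃        
 █ ██                ┃ MR│ M+│ ┃        
██ ██                ┃───┴───┘ ┃        
 █ ██                ┃         ┃        
 █ ██                ┃         ┃        
━━━━━━━━━━━━━━━━━━━━━┛         ┃        
            ┃                  ┃        
            ┗━━━━━━━━━━━━━━━━━━┛        
                                        
                                        
                                        


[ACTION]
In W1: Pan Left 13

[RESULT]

─────────────────────┨───┬───┐ ┃        
█   █           ██   ┃ 9 │ ÷ │ ┃        
█ █ █ ███ █████ ██   ┃───┼───┤ ┃        
█ █ █ █   █   █ ██   ┃ 6 │ × │ ┃        
█ █ █ █ ███ ███ ██   ┃───┼───┤ ┃        
█ █ █ █ █ █     ██   ┃ 3 │ - │ ┃        
█ ███ █ █ █ ██████   ┃───┼───┤ ┃        
      █ █ █   █ ██   ┃ = │ + │ ┃        
███████ █ ███ █ ██   ┃───┼───┤ ┃        
█     █ █ █   █ ██   ┃ MR│ M+│ ┃        
█ ███ █ █ █ ███ ██   ┃───┴───┘ ┃        
█   █   █ █   █ ██   ┃         ┃        
███ █████ ███ █ ██   ┃         ┃        
━━━━━━━━━━━━━━━━━━━━━┛         ┃        
            ┃                  ┃        
            ┗━━━━━━━━━━━━━━━━━━┛        
                                        
                                        
                                        


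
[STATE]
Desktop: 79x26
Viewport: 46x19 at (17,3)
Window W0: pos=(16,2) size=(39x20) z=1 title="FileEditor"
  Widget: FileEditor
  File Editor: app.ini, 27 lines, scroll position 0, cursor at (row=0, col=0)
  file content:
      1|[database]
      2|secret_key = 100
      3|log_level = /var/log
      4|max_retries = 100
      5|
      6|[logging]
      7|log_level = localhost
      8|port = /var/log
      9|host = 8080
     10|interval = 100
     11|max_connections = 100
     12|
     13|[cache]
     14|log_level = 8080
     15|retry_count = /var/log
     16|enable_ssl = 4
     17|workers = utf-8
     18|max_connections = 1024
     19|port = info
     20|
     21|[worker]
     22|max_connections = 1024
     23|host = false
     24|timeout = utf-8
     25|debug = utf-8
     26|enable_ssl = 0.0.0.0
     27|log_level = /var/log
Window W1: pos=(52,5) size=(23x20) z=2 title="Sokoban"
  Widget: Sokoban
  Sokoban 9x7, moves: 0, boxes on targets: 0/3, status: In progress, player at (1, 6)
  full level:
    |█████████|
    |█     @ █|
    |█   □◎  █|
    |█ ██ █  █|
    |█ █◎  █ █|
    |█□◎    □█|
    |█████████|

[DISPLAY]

 FileEditor                          ┃        
─────────────────────────────────────┨        
█database]                         ┏━━━━━━━━━━
secret_key = 100                   ┃ Sokoban  
log_level = /var/log               ┠──────────
max_retries = 100                  ┃█████████ 
                                   ┃█     @ █ 
[logging]                          ┃█   □◎  █ 
log_level = localhost              ┃█ ██ █  █ 
port = /var/log                    ┃█ █◎  █ █ 
host = 8080                        ┃█□◎    □█ 
interval = 100                     ┃█████████ 
max_connections = 100              ┃Moves: 0  
                                   ┃          
[cache]                            ┃          
log_level = 8080                   ┃          
retry_count = /var/log             ┃          
enable_ssl = 4                     ┃          
━━━━━━━━━━━━━━━━━━━━━━━━━━━━━━━━━━━┃          


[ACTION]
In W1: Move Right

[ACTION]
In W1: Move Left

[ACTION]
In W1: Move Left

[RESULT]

 FileEditor                          ┃        
─────────────────────────────────────┨        
█database]                         ┏━━━━━━━━━━
secret_key = 100                   ┃ Sokoban  
log_level = /var/log               ┠──────────
max_retries = 100                  ┃█████████ 
                                   ┃█    @  █ 
[logging]                          ┃█   □◎  █ 
log_level = localhost              ┃█ ██ █  █ 
port = /var/log                    ┃█ █◎  █ █ 
host = 8080                        ┃█□◎    □█ 
interval = 100                     ┃█████████ 
max_connections = 100              ┃Moves: 3  
                                   ┃          
[cache]                            ┃          
log_level = 8080                   ┃          
retry_count = /var/log             ┃          
enable_ssl = 4                     ┃          
━━━━━━━━━━━━━━━━━━━━━━━━━━━━━━━━━━━┃          


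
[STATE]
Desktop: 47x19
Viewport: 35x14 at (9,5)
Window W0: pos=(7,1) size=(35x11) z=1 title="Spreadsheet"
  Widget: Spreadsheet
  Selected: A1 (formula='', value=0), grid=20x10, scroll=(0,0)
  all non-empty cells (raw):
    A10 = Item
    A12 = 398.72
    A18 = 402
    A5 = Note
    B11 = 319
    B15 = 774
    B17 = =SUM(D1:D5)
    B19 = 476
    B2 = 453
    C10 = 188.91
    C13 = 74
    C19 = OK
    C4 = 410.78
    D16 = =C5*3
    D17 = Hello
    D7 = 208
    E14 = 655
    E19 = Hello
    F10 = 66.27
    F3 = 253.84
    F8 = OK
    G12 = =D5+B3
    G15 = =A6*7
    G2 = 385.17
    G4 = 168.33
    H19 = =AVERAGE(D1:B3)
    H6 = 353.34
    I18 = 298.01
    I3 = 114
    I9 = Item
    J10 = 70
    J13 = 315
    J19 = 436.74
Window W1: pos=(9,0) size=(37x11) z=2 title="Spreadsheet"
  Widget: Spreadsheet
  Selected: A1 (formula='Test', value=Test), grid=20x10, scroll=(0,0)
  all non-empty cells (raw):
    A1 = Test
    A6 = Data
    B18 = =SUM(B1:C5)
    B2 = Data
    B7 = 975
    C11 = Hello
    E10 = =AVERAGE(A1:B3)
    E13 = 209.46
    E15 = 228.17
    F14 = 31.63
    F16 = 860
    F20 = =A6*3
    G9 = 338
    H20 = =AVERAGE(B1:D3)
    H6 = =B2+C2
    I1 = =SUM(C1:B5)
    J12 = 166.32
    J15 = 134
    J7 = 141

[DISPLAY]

┃----------------------------------
┃  1 [Test]         0       0      
┃  2        0Data           0      
┃  3        0       0       0      
┃  4        0       0       0      
┗━━━━━━━━━━━━━━━━━━━━━━━━━━━━━━━━━━
━━━━━━━━━━━━━━━━━━━━━━━━━━━━━━━━┛  
                                   
                                   
                                   
                                   
                                   
                                   
                                   


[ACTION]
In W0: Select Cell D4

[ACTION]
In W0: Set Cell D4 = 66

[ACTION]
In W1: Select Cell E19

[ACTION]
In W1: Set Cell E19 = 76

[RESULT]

┃----------------------------------
┃  1 Test           0       0      
┃  2        0Data           0      
┃  3        0       0       0      
┃  4        0       0       0      
┗━━━━━━━━━━━━━━━━━━━━━━━━━━━━━━━━━━
━━━━━━━━━━━━━━━━━━━━━━━━━━━━━━━━┛  
                                   
                                   
                                   
                                   
                                   
                                   
                                   


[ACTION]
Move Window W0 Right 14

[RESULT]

┃----------------------------------
┃  1 Test           0       0      
┃  2        0Data           0      
┃  3        0       0       0      
┃  4        0       0       0      
┗━━━━━━━━━━━━━━━━━━━━━━━━━━━━━━━━━━
   ┗━━━━━━━━━━━━━━━━━━━━━━━━━━━━━━━
                                   
                                   
                                   
                                   
                                   
                                   
                                   


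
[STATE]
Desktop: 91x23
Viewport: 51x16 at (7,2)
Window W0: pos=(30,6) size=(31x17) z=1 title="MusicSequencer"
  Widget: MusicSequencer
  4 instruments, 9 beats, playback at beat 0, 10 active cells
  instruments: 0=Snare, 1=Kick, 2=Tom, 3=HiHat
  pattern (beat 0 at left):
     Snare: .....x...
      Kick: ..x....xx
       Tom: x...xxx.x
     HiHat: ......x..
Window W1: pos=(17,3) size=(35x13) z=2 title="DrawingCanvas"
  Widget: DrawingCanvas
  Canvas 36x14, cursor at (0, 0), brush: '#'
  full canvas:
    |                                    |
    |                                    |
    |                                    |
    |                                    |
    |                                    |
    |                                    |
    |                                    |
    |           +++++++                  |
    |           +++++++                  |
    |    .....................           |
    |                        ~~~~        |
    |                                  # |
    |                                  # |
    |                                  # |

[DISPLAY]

                                                   
          ┏━━━━━━━━━━━━━━━━━━━━━━━━━━━━━━━━━┓      
          ┃ DrawingCanvas                   ┃      
          ┠─────────────────────────────────┨      
          ┃+                                ┃━━━━━━
          ┃                                 ┃      
          ┃                                 ┃──────
          ┃                                 ┃      
          ┃                                 ┃      
          ┃                                 ┃      
          ┃                                 ┃      
          ┃           +++++++               ┃      
          ┃           +++++++               ┃      
          ┗━━━━━━━━━━━━━━━━━━━━━━━━━━━━━━━━━┛      
                       ┃                           
                       ┃                           


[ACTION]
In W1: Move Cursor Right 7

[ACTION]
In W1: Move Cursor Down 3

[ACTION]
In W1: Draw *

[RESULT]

                                                   
          ┏━━━━━━━━━━━━━━━━━━━━━━━━━━━━━━━━━┓      
          ┃ DrawingCanvas                   ┃      
          ┠─────────────────────────────────┨      
          ┃                                 ┃━━━━━━
          ┃                                 ┃      
          ┃                                 ┃──────
          ┃       *                         ┃      
          ┃                                 ┃      
          ┃                                 ┃      
          ┃                                 ┃      
          ┃           +++++++               ┃      
          ┃           +++++++               ┃      
          ┗━━━━━━━━━━━━━━━━━━━━━━━━━━━━━━━━━┛      
                       ┃                           
                       ┃                           


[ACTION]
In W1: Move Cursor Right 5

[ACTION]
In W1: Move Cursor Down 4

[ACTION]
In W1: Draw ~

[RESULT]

                                                   
          ┏━━━━━━━━━━━━━━━━━━━━━━━━━━━━━━━━━┓      
          ┃ DrawingCanvas                   ┃      
          ┠─────────────────────────────────┨      
          ┃                                 ┃━━━━━━
          ┃                                 ┃      
          ┃                                 ┃──────
          ┃       *                         ┃      
          ┃                                 ┃      
          ┃                                 ┃      
          ┃                                 ┃      
          ┃           +~+++++               ┃      
          ┃           +++++++               ┃      
          ┗━━━━━━━━━━━━━━━━━━━━━━━━━━━━━━━━━┛      
                       ┃                           
                       ┃                           


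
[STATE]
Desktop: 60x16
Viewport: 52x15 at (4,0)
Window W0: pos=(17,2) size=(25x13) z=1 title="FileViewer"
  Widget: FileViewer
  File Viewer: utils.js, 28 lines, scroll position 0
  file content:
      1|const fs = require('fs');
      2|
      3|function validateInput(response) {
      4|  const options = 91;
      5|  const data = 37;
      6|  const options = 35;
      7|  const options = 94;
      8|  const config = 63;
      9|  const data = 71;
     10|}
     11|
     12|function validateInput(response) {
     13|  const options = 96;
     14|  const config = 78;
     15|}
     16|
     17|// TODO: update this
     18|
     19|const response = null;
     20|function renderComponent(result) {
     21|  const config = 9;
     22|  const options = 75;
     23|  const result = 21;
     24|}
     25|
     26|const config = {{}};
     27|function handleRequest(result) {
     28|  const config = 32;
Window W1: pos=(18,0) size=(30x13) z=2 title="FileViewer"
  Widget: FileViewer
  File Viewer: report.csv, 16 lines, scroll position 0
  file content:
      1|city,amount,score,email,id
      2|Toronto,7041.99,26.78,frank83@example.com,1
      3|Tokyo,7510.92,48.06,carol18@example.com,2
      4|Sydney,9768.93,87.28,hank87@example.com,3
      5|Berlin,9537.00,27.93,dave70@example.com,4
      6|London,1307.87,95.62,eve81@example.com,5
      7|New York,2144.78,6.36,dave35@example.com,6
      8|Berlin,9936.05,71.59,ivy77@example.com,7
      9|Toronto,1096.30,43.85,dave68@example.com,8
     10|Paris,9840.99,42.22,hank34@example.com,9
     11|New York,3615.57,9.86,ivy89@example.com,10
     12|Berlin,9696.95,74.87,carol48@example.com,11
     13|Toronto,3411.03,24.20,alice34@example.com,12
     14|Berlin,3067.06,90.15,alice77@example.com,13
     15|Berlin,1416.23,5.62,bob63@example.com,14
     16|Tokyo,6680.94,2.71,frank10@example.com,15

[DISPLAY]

              ┏━━━━━━━━━━━━━━━━━━━━━━━━━━━━┓        
              ┃ FileViewer                 ┃        
             ┏┠────────────────────────────┨        
             ┃┃city,amount,score,email,id ▲┃        
             ┠┃Toronto,7041.99,26.78,frank█┃        
             ┃┃Tokyo,7510.92,48.06,carol18░┃        
             ┃┃Sydney,9768.93,87.28,hank87░┃        
             ┃┃Berlin,9537.00,27.93,dave70░┃        
             ┃┃London,1307.87,95.62,eve81@░┃        
             ┃┃New York,2144.78,6.36,dave3░┃        
             ┃┃Berlin,9936.05,71.59,ivy77@░┃        
             ┃┃Toronto,1096.30,43.85,dave6▼┃        
             ┃┗━━━━━━━━━━━━━━━━━━━━━━━━━━━━┛        
             ┃  const data = 71;    ▼┃              
             ┗━━━━━━━━━━━━━━━━━━━━━━━┛              


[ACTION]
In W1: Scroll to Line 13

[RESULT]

              ┏━━━━━━━━━━━━━━━━━━━━━━━━━━━━┓        
              ┃ FileViewer                 ┃        
             ┏┠────────────────────────────┨        
             ┃┃Berlin,9936.05,71.59,ivy77@▲┃        
             ┠┃Toronto,1096.30,43.85,dave6░┃        
             ┃┃Paris,9840.99,42.22,hank34@░┃        
             ┃┃New York,3615.57,9.86,ivy89░┃        
             ┃┃Berlin,9696.95,74.87,carol4░┃        
             ┃┃Toronto,3411.03,24.20,alice░┃        
             ┃┃Berlin,3067.06,90.15,alice7░┃        
             ┃┃Berlin,1416.23,5.62,bob63@e█┃        
             ┃┃Tokyo,6680.94,2.71,frank10@▼┃        
             ┃┗━━━━━━━━━━━━━━━━━━━━━━━━━━━━┛        
             ┃  const data = 71;    ▼┃              
             ┗━━━━━━━━━━━━━━━━━━━━━━━┛              


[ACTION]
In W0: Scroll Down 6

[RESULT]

              ┏━━━━━━━━━━━━━━━━━━━━━━━━━━━━┓        
              ┃ FileViewer                 ┃        
             ┏┠────────────────────────────┨        
             ┃┃Berlin,9936.05,71.59,ivy77@▲┃        
             ┠┃Toronto,1096.30,43.85,dave6░┃        
             ┃┃Paris,9840.99,42.22,hank34@░┃        
             ┃┃New York,3615.57,9.86,ivy89░┃        
             ┃┃Berlin,9696.95,74.87,carol4░┃        
             ┃┃Toronto,3411.03,24.20,alice░┃        
             ┃┃Berlin,3067.06,90.15,alice7░┃        
             ┃┃Berlin,1416.23,5.62,bob63@e█┃        
             ┃┃Tokyo,6680.94,2.71,frank10@▼┃        
             ┃┗━━━━━━━━━━━━━━━━━━━━━━━━━━━━┛        
             ┃}                     ▼┃              
             ┗━━━━━━━━━━━━━━━━━━━━━━━┛              


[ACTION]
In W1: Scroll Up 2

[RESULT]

              ┏━━━━━━━━━━━━━━━━━━━━━━━━━━━━┓        
              ┃ FileViewer                 ┃        
             ┏┠────────────────────────────┨        
             ┃┃London,1307.87,95.62,eve81@▲┃        
             ┠┃New York,2144.78,6.36,dave3░┃        
             ┃┃Berlin,9936.05,71.59,ivy77@░┃        
             ┃┃Toronto,1096.30,43.85,dave6░┃        
             ┃┃Paris,9840.99,42.22,hank34@░┃        
             ┃┃New York,3615.57,9.86,ivy89░┃        
             ┃┃Berlin,9696.95,74.87,carol4█┃        
             ┃┃Toronto,3411.03,24.20,alice░┃        
             ┃┃Berlin,3067.06,90.15,alice7▼┃        
             ┃┗━━━━━━━━━━━━━━━━━━━━━━━━━━━━┛        
             ┃}                     ▼┃              
             ┗━━━━━━━━━━━━━━━━━━━━━━━┛              


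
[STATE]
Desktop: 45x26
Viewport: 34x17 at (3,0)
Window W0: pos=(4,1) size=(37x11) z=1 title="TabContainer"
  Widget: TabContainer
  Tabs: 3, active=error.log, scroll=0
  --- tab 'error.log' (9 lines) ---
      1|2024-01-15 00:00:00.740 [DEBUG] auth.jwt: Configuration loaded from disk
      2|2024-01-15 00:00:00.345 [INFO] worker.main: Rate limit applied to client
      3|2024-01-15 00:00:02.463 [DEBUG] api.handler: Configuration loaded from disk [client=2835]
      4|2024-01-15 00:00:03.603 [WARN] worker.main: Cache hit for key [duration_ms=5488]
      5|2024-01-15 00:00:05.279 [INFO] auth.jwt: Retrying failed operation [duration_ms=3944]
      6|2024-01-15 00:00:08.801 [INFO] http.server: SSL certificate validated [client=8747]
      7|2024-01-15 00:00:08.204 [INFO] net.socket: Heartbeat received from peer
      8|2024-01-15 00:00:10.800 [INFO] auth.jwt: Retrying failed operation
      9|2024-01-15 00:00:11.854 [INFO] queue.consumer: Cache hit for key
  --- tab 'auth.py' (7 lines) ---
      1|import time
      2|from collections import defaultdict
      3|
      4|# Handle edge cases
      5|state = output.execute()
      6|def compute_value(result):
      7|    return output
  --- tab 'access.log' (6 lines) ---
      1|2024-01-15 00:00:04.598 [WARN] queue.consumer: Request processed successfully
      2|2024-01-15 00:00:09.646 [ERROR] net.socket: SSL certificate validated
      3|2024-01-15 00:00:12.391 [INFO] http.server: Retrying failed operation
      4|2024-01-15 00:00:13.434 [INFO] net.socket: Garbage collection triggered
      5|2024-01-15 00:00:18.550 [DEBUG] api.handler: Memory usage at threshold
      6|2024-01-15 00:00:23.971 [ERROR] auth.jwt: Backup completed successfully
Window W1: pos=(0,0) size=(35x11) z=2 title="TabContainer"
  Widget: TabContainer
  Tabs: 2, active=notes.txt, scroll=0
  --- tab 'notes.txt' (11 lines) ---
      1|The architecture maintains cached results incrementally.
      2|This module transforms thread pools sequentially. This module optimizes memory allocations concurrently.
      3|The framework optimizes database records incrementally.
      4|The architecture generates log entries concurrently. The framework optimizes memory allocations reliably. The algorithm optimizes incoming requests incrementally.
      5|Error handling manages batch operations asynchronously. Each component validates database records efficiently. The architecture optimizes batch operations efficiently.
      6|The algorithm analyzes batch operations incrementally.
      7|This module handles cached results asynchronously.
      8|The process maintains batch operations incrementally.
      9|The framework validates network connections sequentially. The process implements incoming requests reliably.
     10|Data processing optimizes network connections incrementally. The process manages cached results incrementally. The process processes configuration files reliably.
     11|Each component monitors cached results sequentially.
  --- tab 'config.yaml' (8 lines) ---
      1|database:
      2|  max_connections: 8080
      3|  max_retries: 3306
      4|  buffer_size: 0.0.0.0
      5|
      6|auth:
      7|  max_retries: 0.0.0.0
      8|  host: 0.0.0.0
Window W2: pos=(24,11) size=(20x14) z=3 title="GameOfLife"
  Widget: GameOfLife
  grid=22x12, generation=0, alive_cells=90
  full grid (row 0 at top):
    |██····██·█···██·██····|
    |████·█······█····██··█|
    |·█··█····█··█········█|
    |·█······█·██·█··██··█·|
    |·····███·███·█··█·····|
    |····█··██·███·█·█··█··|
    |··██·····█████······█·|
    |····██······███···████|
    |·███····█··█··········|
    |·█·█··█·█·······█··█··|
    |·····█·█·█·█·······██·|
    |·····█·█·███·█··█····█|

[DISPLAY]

━━━━━━━━━━━━━━━━━━━━━━━━━━━━━━━┓  
abContainer                    ┃━━
───────────────────────────────┨  
otes.txt]│ config.yaml         ┃──
───────────────────────────────┃lo
e architecture maintains cached┃──
is module transforms thread poo┃] 
e framework optimizes database ┃ w
e architecture generates log en┃] 
ror handling manages batch oper┃ w
━━━━━━━━━━━━━━━━━━━━━━━━━━━━━━━┛ a
 ┗━━━━━━━━━━━━━━━━━━━┏━━━━━━━━━━━━
                     ┃ GameOfLife 
                     ┠────────────
                     ┃Gen: 0      
                     ┃██·█······█·
                     ┃··█····█··█·


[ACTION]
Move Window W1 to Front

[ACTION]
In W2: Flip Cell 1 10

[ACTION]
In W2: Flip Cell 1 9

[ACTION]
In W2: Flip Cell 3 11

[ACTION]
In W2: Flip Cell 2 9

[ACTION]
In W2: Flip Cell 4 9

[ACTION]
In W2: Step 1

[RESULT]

━━━━━━━━━━━━━━━━━━━━━━━━━━━━━━━┓  
abContainer                    ┃━━
───────────────────────────────┨  
otes.txt]│ config.yaml         ┃──
───────────────────────────────┃lo
e architecture maintains cached┃──
is module transforms thread poo┃] 
e framework optimizes database ┃ w
e architecture generates log en┃] 
ror handling manages batch oper┃ w
━━━━━━━━━━━━━━━━━━━━━━━━━━━━━━━┛ a
 ┗━━━━━━━━━━━━━━━━━━━┏━━━━━━━━━━━━
                     ┃ GameOfLife 
                     ┠────────────
                     ┃Gen: 1      
                     ┃·████·█████·
                     ┃·██·····█·██


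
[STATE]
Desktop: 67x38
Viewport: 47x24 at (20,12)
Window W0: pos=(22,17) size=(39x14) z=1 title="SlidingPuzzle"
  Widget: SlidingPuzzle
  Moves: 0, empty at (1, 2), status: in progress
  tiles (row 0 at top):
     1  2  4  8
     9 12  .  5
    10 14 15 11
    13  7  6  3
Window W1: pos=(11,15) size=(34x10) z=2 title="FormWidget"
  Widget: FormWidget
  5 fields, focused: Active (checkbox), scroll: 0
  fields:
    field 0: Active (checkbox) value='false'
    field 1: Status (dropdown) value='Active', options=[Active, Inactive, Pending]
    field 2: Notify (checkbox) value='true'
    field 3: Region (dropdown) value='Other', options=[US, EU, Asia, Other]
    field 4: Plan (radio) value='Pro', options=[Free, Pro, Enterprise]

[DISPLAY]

                                               
                                               
                                               
━━━━━━━━━━━━━━━━━━━━━━━━┓                      
get                     ┃                      
────────────────────────┨━━━━━━━━━━━━━━━┓      
:     [ ]               ┃               ┃      
:     [Active         ▼]┃───────────────┨      
:     [x]               ┃               ┃      
:     [Other          ▼]┃               ┃      
      ( ) Free  (●) Pro ┃               ┃      
                        ┃               ┃      
━━━━━━━━━━━━━━━━━━━━━━━━┛               ┃      
  ┃│ 10 │ 14 │ 15 │ 11 │                ┃      
  ┃├────┼────┼────┼────┤                ┃      
  ┃│ 13 │  7 │  6 │  3 │                ┃      
  ┃└────┴────┴────┴────┘                ┃      
  ┃Moves: 0                             ┃      
  ┗━━━━━━━━━━━━━━━━━━━━━━━━━━━━━━━━━━━━━┛      
                                               
                                               
                                               
                                               
                                               


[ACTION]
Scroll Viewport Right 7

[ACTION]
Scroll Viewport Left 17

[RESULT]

                                               
                                               
                                               
        ┏━━━━━━━━━━━━━━━━━━━━━━━━━━━━━━━━┓     
        ┃ FormWidget                     ┃     
        ┠────────────────────────────────┨━━━━━
        ┃> Active:     [ ]               ┃     
        ┃  Status:     [Active         ▼]┃─────
        ┃  Notify:     [x]               ┃     
        ┃  Region:     [Other          ▼]┃     
        ┃  Plan:       ( ) Free  (●) Pro ┃     
        ┃                                ┃     
        ┗━━━━━━━━━━━━━━━━━━━━━━━━━━━━━━━━┛     
                   ┃│ 10 │ 14 │ 15 │ 11 │      
                   ┃├────┼────┼────┼────┤      
                   ┃│ 13 │  7 │  6 │  3 │      
                   ┃└────┴────┴────┴────┘      
                   ┃Moves: 0                   
                   ┗━━━━━━━━━━━━━━━━━━━━━━━━━━━
                                               
                                               
                                               
                                               
                                               


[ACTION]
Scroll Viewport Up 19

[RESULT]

                                               
                                               
                                               
                                               
                                               
                                               
                                               
                                               
                                               
                                               
                                               
                                               
                                               
                                               
                                               
        ┏━━━━━━━━━━━━━━━━━━━━━━━━━━━━━━━━┓     
        ┃ FormWidget                     ┃     
        ┠────────────────────────────────┨━━━━━
        ┃> Active:     [ ]               ┃     
        ┃  Status:     [Active         ▼]┃─────
        ┃  Notify:     [x]               ┃     
        ┃  Region:     [Other          ▼]┃     
        ┃  Plan:       ( ) Free  (●) Pro ┃     
        ┃                                ┃     


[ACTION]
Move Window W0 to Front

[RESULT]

                                               
                                               
                                               
                                               
                                               
                                               
                                               
                                               
                                               
                                               
                                               
                                               
                                               
                                               
                                               
        ┏━━━━━━━━━━━━━━━━━━━━━━━━━━━━━━━━┓     
        ┃ FormWidget                     ┃     
        ┠──────────┏━━━━━━━━━━━━━━━━━━━━━━━━━━━
        ┃> Active: ┃ SlidingPuzzle             
        ┃  Status: ┠───────────────────────────
        ┃  Notify: ┃┌────┬────┬────┬────┐      
        ┃  Region: ┃│  1 │  2 │  4 │  8 │      
        ┃  Plan:   ┃├────┼────┼────┼────┤      
        ┃          ┃│  9 │ 12 │    │  5 │      


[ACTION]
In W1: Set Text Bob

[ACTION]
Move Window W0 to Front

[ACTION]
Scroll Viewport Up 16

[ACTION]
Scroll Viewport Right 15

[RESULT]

                                               
                                               
                                               
                                               
                                               
                                               
                                               
                                               
                                               
                                               
                                               
                                               
                                               
                                               
                                               
━━━━━━━━━━━━━━━━━━━━━━━━━━┓                    
idget                     ┃                    
────┏━━━━━━━━━━━━━━━━━━━━━━━━━━━━━━━━━━━━━┓    
ve: ┃ SlidingPuzzle                       ┃    
us: ┠─────────────────────────────────────┨    
fy: ┃┌────┬────┬────┬────┐                ┃    
on: ┃│  1 │  2 │  4 │  8 │                ┃    
:   ┃├────┼────┼────┼────┤                ┃    
    ┃│  9 │ 12 │    │  5 │                ┃    
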